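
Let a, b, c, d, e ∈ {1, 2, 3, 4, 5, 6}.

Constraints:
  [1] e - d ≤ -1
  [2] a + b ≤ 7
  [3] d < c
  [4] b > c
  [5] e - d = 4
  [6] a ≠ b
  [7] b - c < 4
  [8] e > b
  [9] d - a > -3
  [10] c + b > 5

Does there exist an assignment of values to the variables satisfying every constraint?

Unsatisfiable

Constraints 1, 3, 4, and 8 give c < b, b < e, e < d, d < c. Chaining: c < b < e < d < c, which forces c < c — impossible.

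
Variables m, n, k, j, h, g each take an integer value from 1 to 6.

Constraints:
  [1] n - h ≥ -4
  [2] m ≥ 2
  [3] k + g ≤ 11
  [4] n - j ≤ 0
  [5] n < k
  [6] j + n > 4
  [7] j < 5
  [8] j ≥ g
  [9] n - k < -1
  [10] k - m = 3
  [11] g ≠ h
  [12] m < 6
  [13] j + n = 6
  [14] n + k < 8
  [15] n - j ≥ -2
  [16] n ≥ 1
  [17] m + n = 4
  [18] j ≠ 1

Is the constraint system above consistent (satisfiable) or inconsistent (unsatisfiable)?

One satisfying assignment is m = 2, n = 2, k = 5, j = 4, h = 6, g = 3.
For the less obvious constraints — constraint 1: n - h = -4; constraint 3: k + g = 8 — and the others hold by inspection.

Satisfiable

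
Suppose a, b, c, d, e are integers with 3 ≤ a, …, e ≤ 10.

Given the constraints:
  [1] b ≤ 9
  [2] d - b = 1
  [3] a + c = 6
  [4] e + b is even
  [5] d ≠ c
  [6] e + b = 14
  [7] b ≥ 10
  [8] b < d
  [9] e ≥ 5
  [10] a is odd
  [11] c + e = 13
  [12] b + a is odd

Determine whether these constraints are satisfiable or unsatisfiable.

Unsatisfiable

From constraint 9: e ≥ 5. From constraint 7: b ≥ 10. Hence e + b ≥ 15. But constraint 6 requires e + b = 14, and 14 < 15. Contradiction.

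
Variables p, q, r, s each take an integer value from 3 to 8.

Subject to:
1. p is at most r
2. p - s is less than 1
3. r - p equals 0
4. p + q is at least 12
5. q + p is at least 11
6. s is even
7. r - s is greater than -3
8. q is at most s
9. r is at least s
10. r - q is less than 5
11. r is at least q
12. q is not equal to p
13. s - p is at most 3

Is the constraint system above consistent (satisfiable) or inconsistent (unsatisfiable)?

Take p = 8, q = 4, r = 8, s = 8. Then constraint 2: p - s = 0; constraint 3: r - p = 0, and every other listed constraint is also met.

Satisfiable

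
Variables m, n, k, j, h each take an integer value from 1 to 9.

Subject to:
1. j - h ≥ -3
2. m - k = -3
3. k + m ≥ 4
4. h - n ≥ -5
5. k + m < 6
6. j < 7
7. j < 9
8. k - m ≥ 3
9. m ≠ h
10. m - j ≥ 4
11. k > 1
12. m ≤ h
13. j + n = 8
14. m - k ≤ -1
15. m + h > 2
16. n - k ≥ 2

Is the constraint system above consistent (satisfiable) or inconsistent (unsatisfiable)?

Constraints 1, 4, 8, 10, and 16 give k − m ≥ 3, m − j ≥ 4, j − h ≥ -3, h − n ≥ -5, n − k ≥ 2.
Adding all 5 inequalities: the left sides telescope to 0, and the right sides sum to 3 + 4 + (-3) + (-5) + 2 = 1. So 0 ≥ 1, which is false.

Unsatisfiable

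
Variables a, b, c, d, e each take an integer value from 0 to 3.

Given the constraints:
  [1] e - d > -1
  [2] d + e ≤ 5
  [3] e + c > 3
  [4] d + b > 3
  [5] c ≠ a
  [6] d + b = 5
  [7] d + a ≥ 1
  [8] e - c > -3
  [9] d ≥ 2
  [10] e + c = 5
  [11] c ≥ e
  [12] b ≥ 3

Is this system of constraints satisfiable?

Take a = 2, b = 3, c = 3, d = 2, e = 2. Then constraint 1: e - d = 0; constraint 2: d + e = 4; constraint 3: e + c = 5, and every other listed constraint is also met.

Satisfiable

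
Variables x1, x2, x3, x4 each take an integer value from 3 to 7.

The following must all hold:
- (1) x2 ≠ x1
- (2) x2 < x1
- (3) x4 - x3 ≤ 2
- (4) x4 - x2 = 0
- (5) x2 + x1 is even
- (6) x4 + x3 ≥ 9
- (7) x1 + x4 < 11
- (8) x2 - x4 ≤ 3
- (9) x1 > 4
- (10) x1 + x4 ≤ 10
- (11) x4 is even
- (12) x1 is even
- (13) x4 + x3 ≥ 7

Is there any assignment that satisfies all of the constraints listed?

Satisfiable

Try x1 = 6, x2 = 4, x3 = 5, x4 = 4.
Check constraint 3: x4 - x3 = -1; constraint 4: x4 - x2 = 0. The remaining constraints are straightforward to verify.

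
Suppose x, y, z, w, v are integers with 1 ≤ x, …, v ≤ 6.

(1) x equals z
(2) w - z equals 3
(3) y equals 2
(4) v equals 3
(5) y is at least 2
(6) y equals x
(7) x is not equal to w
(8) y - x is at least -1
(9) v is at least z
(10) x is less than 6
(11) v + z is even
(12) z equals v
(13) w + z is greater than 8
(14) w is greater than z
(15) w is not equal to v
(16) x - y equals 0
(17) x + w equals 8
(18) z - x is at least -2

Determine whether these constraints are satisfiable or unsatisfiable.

Unsatisfiable

Constraint 3 fixes y = 2 and constraint 4 fixes v = 3. Constraints 1, 6, and 12 give y = x = z = v, so y = v. But 2 ≠ 3 — contradiction.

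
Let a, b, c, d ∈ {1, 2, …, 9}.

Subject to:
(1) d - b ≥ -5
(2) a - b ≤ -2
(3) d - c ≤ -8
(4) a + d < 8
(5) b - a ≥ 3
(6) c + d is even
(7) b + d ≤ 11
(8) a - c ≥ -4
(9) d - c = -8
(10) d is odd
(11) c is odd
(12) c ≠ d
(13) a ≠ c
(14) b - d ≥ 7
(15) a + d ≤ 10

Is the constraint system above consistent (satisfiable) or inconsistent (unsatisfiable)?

Constraints 1, 3, 5, and 8 give d − b ≥ -5, b − a ≥ 3, a − c ≥ -4, c − d ≥ 8.
Adding all 4 inequalities: the left sides telescope to 0, and the right sides sum to (-5) + 3 + (-4) + 8 = 2. So 0 ≥ 2, which is false.

Unsatisfiable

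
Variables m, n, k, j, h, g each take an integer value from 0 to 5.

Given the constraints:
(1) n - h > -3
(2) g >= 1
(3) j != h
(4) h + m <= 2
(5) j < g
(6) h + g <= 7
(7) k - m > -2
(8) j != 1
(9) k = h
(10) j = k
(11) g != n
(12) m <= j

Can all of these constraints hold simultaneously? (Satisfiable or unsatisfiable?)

From constraints 9 and 10, j = k = h, so j = h. But constraint 3 says j ≠ h. Contradiction.

Unsatisfiable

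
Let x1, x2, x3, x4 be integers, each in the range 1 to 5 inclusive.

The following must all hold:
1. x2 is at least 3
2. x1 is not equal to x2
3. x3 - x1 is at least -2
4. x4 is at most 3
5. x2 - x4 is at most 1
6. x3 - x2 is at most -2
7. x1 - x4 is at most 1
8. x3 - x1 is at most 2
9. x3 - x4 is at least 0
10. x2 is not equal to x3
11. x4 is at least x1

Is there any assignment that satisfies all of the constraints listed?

Unsatisfiable

Constraints 5, 6, and 9 give x2 − x3 ≥ 2, x3 − x4 ≥ 0, x4 − x2 ≥ -1.
Adding all 3 inequalities: the left sides telescope to 0, and the right sides sum to 2 + 0 + (-1) = 1. So 0 ≥ 1, which is false.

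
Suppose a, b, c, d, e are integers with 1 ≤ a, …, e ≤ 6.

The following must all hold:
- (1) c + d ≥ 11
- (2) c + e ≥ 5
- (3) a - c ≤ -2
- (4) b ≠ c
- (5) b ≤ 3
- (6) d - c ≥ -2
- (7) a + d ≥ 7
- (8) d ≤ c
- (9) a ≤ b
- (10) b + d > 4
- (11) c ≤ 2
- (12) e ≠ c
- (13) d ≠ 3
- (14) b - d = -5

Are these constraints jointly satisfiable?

From constraints 5 and 9: a ≤ b ≤ 3. From constraints 8 and 11: d ≤ c ≤ 2. Hence a + d ≤ 5. But constraint 7 requires a + d ≥ 7, and 7 > 5. Contradiction.

Unsatisfiable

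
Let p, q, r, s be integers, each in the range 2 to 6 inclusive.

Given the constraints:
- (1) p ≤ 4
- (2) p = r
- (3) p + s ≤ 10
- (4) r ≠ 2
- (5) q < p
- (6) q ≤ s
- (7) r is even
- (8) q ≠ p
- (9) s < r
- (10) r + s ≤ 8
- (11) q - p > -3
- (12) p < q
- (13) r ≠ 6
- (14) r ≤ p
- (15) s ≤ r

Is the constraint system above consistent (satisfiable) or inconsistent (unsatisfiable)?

Unsatisfiable

Constraints 6, 9, 12, and 14 give s < r, r ≤ p, p < q, q ≤ s. Chaining: s < r ≤ p < q ≤ s, which forces s < s — impossible.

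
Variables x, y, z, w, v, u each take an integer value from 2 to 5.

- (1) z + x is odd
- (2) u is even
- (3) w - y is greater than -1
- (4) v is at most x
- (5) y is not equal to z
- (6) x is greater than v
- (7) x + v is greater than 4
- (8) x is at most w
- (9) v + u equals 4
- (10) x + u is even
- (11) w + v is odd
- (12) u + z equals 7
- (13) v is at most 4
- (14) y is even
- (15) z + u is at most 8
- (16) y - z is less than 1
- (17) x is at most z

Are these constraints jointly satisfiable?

Satisfiable

The assignment x = 4, y = 4, z = 5, w = 5, v = 2, u = 2 works:
  constraint 3 holds since w - y = 1.
  constraint 7 holds since x + v = 6.
  constraint 9 holds since v + u = 4.
The rest check out directly.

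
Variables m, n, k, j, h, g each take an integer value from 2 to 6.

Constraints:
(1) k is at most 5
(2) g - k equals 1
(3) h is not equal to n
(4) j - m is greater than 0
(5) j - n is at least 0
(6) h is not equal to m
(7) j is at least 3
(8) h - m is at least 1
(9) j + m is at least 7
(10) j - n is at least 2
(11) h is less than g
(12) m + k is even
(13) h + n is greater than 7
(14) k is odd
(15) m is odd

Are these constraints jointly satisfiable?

Satisfiable

One satisfying assignment is m = 3, n = 3, k = 5, j = 5, h = 5, g = 6.
For the less obvious constraints — constraint 2: g - k = 1; constraint 4: j - m = 2 — and the others hold by inspection.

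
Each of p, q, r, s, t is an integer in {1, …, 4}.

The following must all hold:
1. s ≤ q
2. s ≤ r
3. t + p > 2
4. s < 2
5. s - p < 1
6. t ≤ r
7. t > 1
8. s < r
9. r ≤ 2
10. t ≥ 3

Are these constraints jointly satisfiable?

From constraints 6 and 10: r ≥ t and t ≥ 3, so r ≥ 3. From constraint 9: r ≤ 2. But 2 < 3, so no value of r works.

Unsatisfiable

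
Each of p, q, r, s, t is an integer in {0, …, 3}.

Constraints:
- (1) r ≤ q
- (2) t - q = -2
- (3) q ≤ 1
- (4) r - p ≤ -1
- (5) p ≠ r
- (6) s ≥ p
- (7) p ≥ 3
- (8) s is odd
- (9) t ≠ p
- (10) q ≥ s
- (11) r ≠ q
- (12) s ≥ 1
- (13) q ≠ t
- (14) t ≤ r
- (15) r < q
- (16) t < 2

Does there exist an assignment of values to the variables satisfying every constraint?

Unsatisfiable

From constraints 6 and 7: s ≥ p and p ≥ 3, so s ≥ 3. From constraints 3 and 10: s ≤ q and q ≤ 1, so s ≤ 1. But 1 < 3, so no value of s works.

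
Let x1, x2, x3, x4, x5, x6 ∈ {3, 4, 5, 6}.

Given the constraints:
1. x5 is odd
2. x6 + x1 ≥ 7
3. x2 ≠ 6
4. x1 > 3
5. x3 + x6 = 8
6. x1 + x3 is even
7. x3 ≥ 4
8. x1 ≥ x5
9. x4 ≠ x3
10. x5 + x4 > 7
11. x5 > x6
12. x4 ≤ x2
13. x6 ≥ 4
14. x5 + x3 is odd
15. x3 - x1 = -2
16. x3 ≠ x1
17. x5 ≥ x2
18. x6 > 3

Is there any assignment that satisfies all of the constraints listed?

Satisfiable

Take x1 = 6, x2 = 5, x3 = 4, x4 = 3, x5 = 5, x6 = 4. Then constraint 2: x6 + x1 = 10; constraint 5: x3 + x6 = 8, and every other listed constraint is also met.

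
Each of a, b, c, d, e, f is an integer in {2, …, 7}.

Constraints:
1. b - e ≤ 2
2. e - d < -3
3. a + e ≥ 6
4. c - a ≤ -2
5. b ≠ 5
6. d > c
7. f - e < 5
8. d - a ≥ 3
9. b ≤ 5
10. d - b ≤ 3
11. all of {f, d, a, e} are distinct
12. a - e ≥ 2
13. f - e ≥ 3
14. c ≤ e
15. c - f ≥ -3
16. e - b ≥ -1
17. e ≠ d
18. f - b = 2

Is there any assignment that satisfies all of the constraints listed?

Unsatisfiable

Constraints 4, 8, 10, 13, 15, and 16 give b − d ≥ -3, d − a ≥ 3, a − c ≥ 2, c − f ≥ -3, f − e ≥ 3, e − b ≥ -1.
Adding all 6 inequalities: the left sides telescope to 0, and the right sides sum to (-3) + 3 + 2 + (-3) + 3 + (-1) = 1. So 0 ≥ 1, which is false.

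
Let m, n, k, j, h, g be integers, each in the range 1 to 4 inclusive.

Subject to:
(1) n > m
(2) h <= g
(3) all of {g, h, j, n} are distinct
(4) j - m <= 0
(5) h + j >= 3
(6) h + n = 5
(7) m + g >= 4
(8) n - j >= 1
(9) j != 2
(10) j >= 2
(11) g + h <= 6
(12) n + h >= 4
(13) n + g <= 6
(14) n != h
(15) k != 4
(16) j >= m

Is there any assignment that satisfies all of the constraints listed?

The assignment m = 3, n = 4, k = 2, j = 3, h = 1, g = 2 works:
  constraint 4 holds since j - m = 0.
  constraint 5 holds since h + j = 4.
  constraint 6 holds since h + n = 5.
The rest check out directly.

Satisfiable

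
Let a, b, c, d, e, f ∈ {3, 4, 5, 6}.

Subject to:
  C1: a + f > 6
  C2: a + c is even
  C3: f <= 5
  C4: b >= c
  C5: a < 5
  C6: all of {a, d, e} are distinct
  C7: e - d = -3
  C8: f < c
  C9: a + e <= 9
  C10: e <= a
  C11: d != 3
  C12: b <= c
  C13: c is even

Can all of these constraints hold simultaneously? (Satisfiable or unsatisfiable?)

Satisfiable

The assignment a = 4, b = 6, c = 6, d = 6, e = 3, f = 4 works:
  constraint 1 holds since a + f = 8.
  constraint 7 holds since e - d = -3.
The rest check out directly.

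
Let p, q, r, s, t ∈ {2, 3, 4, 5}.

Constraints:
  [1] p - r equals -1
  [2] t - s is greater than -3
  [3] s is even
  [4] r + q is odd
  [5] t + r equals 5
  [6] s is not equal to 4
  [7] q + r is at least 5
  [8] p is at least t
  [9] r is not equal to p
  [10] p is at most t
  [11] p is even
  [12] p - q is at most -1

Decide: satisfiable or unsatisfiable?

Satisfiable

Setting (p, q, r, s, t) = (2, 4, 3, 2, 2) satisfies everything: constraint 1: p - r = -1; constraint 2: t - s = 0; constraint 5: t + r = 5, and the others follow.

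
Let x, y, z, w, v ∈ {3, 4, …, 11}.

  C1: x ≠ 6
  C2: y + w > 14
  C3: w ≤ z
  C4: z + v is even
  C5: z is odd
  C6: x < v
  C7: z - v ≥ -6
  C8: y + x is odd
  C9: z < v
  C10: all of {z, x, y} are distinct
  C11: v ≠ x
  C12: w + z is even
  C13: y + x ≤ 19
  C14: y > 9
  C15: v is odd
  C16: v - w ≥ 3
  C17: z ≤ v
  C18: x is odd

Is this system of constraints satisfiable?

Satisfiable

Setting (x, y, z, w, v) = (9, 10, 7, 5, 11) satisfies everything: constraint 2: y + w = 15; constraint 7: z - v = -4, and the others follow.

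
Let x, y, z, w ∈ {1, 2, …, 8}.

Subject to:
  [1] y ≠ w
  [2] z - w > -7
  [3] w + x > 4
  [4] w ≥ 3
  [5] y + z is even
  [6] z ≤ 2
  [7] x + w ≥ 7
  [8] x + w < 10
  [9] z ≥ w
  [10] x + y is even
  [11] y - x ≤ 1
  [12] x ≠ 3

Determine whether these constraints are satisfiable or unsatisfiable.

From constraint 4: w ≥ 3. From constraints 6 and 9: w ≤ z and z ≤ 2, so w ≤ 2. But 2 < 3, so no value of w works.

Unsatisfiable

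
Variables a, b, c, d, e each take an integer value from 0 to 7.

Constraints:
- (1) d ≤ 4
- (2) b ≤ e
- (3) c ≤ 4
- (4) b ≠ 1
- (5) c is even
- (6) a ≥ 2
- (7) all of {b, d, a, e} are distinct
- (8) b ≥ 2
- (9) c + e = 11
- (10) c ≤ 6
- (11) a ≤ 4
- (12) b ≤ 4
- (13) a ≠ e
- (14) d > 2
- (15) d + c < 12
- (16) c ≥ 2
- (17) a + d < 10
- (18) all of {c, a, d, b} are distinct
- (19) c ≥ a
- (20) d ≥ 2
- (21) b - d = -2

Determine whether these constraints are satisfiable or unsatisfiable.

Constraints 1, 3, 6, 8, 11, 12, 16, and 20 confine each of c, a, d, b to the 3 values {2, …, 4}.
Constraint 18 requires all 4 of them to be distinct, but only 3 values are available — impossible by the pigeonhole principle.

Unsatisfiable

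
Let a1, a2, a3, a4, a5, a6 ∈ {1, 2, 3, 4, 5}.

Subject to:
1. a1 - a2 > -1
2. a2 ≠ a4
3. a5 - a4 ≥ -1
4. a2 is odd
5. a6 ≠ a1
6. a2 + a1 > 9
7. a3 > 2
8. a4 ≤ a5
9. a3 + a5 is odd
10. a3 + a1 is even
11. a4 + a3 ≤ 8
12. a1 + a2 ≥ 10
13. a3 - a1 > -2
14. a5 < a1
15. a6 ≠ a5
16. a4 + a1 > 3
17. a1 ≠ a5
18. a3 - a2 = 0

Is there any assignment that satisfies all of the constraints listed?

Setting (a1, a2, a3, a4, a5, a6) = (5, 5, 5, 1, 2, 3) satisfies everything: constraint 1: a1 - a2 = 0; constraint 3: a5 - a4 = 1, and the others follow.

Satisfiable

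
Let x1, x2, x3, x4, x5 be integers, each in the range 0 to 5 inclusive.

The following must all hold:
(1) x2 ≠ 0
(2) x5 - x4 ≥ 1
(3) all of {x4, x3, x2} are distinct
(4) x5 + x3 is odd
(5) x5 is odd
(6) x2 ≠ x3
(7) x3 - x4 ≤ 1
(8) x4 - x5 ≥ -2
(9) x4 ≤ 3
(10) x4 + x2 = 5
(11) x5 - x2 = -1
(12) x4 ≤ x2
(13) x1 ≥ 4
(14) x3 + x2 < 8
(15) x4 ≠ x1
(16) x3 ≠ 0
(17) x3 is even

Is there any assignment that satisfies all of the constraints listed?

Satisfiable

The assignment x1 = 4, x2 = 4, x3 = 2, x4 = 1, x5 = 3 works:
  constraint 2 holds since x5 - x4 = 2.
  constraint 7 holds since x3 - x4 = 1.
  constraint 8 holds since x4 - x5 = -2.
The rest check out directly.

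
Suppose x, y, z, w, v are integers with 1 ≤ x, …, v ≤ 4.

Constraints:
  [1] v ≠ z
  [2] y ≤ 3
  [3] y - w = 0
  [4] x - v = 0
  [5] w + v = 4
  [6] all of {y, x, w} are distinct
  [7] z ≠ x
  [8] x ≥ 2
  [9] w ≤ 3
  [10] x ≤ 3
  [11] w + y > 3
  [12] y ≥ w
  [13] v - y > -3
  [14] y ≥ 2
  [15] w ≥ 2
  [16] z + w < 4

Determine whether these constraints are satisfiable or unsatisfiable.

Constraints 2, 8, 9, 10, 14, and 15 confine each of y, x, w to the 2 values {2, 3}.
Constraint 6 requires all 3 of them to be distinct, but only 2 values are available — impossible by the pigeonhole principle.

Unsatisfiable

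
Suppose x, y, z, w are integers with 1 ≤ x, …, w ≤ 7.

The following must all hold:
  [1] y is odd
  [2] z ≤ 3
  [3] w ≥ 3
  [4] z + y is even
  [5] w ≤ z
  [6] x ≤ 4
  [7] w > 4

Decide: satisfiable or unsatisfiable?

From constraint 7: w ≥ 5. From constraints 2 and 5: w ≤ z and z ≤ 3, so w ≤ 3. But 3 < 5, so no value of w works.

Unsatisfiable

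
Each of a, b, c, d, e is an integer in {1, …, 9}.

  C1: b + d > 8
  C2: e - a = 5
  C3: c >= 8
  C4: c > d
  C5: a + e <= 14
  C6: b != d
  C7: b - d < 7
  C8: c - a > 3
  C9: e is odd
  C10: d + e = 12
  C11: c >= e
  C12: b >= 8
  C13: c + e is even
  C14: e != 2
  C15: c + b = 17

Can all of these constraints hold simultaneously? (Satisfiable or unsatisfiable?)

Satisfiable

One satisfying assignment is a = 4, b = 8, c = 9, d = 3, e = 9.
For the less obvious constraints — constraint 1: b + d = 11; constraint 2: e - a = 5 — and the others hold by inspection.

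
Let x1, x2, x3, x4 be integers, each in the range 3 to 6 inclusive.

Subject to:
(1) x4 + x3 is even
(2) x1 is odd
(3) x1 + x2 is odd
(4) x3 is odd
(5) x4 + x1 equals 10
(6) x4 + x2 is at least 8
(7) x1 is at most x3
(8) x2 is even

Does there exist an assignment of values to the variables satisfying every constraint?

One satisfying assignment is x1 = 5, x2 = 4, x3 = 5, x4 = 5.
For the less obvious constraints — constraint 5: x4 + x1 = 10; constraint 6: x4 + x2 = 9 — and the others hold by inspection.

Satisfiable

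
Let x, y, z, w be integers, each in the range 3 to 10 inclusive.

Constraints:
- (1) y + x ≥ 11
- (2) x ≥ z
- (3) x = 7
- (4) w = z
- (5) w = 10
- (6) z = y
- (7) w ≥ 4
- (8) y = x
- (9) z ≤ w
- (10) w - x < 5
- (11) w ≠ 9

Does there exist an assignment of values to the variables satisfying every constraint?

Constraint 5 fixes w = 10 and constraint 3 fixes x = 7. Constraints 4, 6, and 8 give w = z = y = x, so w = x. But 10 ≠ 7 — contradiction.

Unsatisfiable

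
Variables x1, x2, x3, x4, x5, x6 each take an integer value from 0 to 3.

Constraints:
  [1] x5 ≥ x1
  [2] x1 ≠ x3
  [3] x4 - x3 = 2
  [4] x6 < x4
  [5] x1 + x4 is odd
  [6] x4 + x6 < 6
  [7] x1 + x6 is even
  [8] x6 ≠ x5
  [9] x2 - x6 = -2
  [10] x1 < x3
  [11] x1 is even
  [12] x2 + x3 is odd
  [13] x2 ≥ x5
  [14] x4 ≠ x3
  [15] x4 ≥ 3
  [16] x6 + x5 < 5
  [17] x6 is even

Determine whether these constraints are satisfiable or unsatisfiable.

The assignment x1 = 0, x2 = 0, x3 = 1, x4 = 3, x5 = 0, x6 = 2 works:
  constraint 3 holds since x4 - x3 = 2.
  constraint 6 holds since x4 + x6 = 5.
The rest check out directly.

Satisfiable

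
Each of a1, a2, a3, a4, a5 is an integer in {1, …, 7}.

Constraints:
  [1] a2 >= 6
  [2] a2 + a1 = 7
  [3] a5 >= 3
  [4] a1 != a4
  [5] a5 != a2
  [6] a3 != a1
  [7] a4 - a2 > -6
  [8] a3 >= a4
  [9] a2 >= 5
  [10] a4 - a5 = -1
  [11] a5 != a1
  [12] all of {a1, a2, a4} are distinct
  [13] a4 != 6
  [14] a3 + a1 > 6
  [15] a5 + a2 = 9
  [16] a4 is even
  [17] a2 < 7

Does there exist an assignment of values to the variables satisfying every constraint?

Satisfiable

Try a1 = 1, a2 = 6, a3 = 6, a4 = 2, a5 = 3.
Check constraint 2: a2 + a1 = 7; constraint 7: a4 - a2 = -4; constraint 10: a4 - a5 = -1. The remaining constraints are straightforward to verify.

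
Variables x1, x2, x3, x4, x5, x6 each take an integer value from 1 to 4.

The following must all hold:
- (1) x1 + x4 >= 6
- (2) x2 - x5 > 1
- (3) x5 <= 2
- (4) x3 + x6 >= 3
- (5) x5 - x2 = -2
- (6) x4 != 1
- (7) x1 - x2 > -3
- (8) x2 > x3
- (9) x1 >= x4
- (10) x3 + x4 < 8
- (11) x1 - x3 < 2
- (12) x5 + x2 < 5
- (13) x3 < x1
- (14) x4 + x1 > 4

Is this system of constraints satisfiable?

Satisfiable

Take x1 = 3, x2 = 3, x3 = 2, x4 = 3, x5 = 1, x6 = 2. Then constraint 1: x1 + x4 = 6; constraint 2: x2 - x5 = 2, and every other listed constraint is also met.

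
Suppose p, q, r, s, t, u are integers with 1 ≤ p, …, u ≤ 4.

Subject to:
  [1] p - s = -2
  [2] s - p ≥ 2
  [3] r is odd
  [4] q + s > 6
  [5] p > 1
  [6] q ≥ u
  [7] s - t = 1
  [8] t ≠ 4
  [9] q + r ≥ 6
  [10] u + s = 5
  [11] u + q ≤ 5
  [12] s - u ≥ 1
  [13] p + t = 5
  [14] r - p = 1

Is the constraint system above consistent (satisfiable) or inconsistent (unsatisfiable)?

Satisfiable

One satisfying assignment is p = 2, q = 3, r = 3, s = 4, t = 3, u = 1.
For the less obvious constraints — constraint 1: p - s = -2; constraint 2: s - p = 2 — and the others hold by inspection.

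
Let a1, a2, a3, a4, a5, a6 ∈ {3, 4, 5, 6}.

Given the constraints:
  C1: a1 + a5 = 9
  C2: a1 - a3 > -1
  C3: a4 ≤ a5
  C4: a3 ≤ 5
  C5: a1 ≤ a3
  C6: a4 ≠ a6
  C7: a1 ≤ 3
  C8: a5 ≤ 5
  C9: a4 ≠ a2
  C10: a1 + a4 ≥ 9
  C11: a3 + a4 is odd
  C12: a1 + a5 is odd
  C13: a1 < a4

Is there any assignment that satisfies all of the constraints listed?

Unsatisfiable

From constraint 7: a1 ≤ 3. From constraints 3 and 8: a4 ≤ a5 ≤ 5. Hence a1 + a4 ≤ 8. But constraint 10 requires a1 + a4 ≥ 9, and 9 > 8. Contradiction.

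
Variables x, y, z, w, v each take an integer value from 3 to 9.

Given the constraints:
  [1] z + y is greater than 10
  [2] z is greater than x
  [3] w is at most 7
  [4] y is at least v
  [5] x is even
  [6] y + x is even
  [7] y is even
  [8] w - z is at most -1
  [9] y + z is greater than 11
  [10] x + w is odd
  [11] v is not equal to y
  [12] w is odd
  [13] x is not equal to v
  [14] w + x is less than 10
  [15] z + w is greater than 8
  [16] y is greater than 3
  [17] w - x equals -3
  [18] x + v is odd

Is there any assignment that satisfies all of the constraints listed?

One satisfying assignment is x = 6, y = 6, z = 7, w = 3, v = 5.
For the less obvious constraints — constraint 1: z + y = 13; constraint 8: w - z = -4; constraint 9: y + z = 13 — and the others hold by inspection.

Satisfiable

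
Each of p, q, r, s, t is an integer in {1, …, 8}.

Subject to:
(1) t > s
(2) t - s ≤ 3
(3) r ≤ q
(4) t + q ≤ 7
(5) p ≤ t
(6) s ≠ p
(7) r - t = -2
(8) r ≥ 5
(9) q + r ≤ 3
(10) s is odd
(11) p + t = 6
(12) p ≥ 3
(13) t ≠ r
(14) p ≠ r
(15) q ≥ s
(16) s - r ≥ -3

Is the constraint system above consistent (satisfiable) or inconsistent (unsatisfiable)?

From constraints 5 and 12: t ≥ p ≥ 3. From constraints 3 and 8: q ≥ r ≥ 5. Hence t + q ≥ 8. But constraint 4 requires t + q ≤ 7, and 7 < 8. Contradiction.

Unsatisfiable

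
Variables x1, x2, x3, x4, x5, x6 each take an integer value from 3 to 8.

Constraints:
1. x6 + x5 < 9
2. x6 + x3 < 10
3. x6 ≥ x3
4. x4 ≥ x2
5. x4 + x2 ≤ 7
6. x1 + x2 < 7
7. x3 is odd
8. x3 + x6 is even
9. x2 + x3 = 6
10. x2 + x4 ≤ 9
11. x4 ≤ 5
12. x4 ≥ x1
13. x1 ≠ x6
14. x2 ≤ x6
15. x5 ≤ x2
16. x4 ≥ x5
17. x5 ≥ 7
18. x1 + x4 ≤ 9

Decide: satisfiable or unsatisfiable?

From constraints 16 and 17: x4 ≥ x5 and x5 ≥ 7, so x4 ≥ 7. From constraint 11: x4 ≤ 5. But 5 < 7, so no value of x4 works.

Unsatisfiable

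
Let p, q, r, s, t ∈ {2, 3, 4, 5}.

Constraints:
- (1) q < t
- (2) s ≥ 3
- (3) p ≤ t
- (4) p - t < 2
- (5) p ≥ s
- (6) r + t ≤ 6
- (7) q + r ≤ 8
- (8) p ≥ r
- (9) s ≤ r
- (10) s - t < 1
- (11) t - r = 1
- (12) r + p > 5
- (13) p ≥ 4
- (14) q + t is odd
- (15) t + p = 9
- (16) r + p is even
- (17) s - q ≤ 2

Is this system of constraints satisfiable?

Unsatisfiable

From constraints 2 and 9: r ≥ s ≥ 3. From constraints 3 and 13: t ≥ p ≥ 4. Hence r + t ≥ 7. But constraint 6 requires r + t ≤ 6, and 6 < 7. Contradiction.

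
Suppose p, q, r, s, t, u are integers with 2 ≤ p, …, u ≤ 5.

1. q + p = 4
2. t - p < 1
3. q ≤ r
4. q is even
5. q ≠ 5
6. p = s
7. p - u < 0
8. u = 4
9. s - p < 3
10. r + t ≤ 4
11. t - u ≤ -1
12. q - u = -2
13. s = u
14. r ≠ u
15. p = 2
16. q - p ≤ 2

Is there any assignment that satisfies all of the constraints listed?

Constraint 15 fixes p = 2 and constraint 8 fixes u = 4. Constraints 6 and 13 give p = s = u, so p = u. But 2 ≠ 4 — contradiction.

Unsatisfiable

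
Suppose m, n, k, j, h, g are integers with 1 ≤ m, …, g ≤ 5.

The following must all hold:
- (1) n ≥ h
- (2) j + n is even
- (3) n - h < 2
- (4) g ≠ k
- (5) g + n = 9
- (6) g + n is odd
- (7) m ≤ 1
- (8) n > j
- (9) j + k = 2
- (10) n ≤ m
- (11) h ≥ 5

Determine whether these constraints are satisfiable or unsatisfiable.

From constraints 1 and 11: n ≥ h and h ≥ 5, so n ≥ 5. From constraints 7 and 10: n ≤ m and m ≤ 1, so n ≤ 1. But 1 < 5, so no value of n works.

Unsatisfiable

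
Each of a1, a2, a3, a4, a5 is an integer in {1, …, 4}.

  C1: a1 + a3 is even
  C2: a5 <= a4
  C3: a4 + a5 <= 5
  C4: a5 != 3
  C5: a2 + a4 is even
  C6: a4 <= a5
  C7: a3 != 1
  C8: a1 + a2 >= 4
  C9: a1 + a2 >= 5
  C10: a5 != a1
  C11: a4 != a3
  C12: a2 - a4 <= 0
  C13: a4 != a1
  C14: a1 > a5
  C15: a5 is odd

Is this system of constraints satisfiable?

Satisfiable

Take a1 = 4, a2 = 1, a3 = 4, a4 = 1, a5 = 1. Then constraint 3: a4 + a5 = 2; constraint 8: a1 + a2 = 5; constraint 9: a1 + a2 = 5, and every other listed constraint is also met.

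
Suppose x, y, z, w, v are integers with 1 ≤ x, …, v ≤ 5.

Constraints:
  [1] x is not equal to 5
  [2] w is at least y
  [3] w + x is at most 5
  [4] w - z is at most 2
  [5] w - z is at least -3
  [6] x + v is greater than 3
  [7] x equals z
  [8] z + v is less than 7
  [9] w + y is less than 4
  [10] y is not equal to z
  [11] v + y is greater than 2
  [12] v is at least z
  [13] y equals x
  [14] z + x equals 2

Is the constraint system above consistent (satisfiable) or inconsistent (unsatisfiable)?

Unsatisfiable

From constraints 7 and 13, y = x = z, so y = z. But constraint 10 says y ≠ z. Contradiction.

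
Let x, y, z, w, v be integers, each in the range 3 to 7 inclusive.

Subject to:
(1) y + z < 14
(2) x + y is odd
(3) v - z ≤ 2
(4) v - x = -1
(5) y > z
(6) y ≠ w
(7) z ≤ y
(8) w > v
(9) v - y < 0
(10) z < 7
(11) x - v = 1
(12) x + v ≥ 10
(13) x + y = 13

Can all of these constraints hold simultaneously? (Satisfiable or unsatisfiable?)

Satisfiable

Try x = 6, y = 7, z = 6, w = 6, v = 5.
Check constraint 1: y + z = 13; constraint 3: v - z = -1. The remaining constraints are straightforward to verify.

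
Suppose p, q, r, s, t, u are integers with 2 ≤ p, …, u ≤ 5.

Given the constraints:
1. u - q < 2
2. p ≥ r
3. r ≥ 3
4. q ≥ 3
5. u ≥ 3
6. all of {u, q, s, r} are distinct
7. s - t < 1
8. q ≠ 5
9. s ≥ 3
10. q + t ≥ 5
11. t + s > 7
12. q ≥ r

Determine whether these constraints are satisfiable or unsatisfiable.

Constraints 3, 4, 5, and 9 confine each of u, q, s, r to the 3 values {3, …, 5} (the domain already gives each ≤ 5).
Constraint 6 requires all 4 of them to be distinct, but only 3 values are available — impossible by the pigeonhole principle.

Unsatisfiable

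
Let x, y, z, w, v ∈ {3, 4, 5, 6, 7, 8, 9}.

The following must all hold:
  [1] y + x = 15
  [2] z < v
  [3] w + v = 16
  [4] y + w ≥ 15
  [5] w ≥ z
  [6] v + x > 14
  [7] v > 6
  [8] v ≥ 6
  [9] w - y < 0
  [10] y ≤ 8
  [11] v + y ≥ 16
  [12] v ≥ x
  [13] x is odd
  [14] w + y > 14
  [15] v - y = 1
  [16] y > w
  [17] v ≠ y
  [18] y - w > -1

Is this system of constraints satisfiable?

Satisfiable

Take x = 7, y = 8, z = 7, w = 7, v = 9. Then constraint 1: y + x = 15; constraint 3: w + v = 16, and every other listed constraint is also met.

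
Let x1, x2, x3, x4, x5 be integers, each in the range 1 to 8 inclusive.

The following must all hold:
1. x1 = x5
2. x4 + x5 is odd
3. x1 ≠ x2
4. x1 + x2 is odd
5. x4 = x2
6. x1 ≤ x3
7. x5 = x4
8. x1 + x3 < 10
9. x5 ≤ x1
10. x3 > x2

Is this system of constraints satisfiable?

From constraints 1, 5, and 7, x1 = x5 = x4 = x2, so x1 = x2. But constraint 3 says x1 ≠ x2. Contradiction.

Unsatisfiable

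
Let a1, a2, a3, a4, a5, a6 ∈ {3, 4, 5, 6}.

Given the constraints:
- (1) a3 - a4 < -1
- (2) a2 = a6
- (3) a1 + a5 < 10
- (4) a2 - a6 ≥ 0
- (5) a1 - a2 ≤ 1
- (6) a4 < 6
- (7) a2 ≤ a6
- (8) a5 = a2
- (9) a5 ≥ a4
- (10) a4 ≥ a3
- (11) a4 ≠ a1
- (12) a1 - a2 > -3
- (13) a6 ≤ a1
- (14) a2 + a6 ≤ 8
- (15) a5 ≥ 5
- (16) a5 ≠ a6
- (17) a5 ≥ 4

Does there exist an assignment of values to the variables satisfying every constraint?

From constraints 2 and 8, a5 = a2 = a6, so a5 = a6. But constraint 16 says a5 ≠ a6. Contradiction.

Unsatisfiable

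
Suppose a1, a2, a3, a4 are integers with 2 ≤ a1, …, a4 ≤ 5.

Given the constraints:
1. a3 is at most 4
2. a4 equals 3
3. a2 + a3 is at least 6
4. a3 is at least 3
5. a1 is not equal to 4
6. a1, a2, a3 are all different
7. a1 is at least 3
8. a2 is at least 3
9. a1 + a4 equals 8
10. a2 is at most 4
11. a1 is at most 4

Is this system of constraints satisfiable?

Constraints 1, 4, 7, 8, 10, and 11 confine each of a1, a2, a3 to the 2 values {3, 4}.
Constraint 6 requires all 3 of them to be distinct, but only 2 values are available — impossible by the pigeonhole principle.

Unsatisfiable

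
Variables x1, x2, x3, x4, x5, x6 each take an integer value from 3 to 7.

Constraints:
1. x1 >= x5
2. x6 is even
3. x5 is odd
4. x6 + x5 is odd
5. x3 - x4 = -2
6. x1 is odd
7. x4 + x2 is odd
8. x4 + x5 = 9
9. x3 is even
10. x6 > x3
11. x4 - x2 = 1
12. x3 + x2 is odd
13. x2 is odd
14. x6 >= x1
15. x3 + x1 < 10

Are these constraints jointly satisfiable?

Satisfiable

Take x1 = 5, x2 = 5, x3 = 4, x4 = 6, x5 = 3, x6 = 6. Then constraint 5: x3 - x4 = -2; constraint 8: x4 + x5 = 9; constraint 11: x4 - x2 = 1, and every other listed constraint is also met.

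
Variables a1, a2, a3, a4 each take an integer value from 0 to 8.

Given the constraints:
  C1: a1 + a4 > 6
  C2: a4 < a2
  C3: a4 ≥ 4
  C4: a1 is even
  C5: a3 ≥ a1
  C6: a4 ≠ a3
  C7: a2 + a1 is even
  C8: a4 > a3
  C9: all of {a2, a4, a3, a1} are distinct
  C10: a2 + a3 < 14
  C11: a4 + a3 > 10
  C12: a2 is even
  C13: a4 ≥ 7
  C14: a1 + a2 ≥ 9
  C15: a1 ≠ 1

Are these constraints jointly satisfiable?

Satisfiable

Try a1 = 2, a2 = 8, a3 = 4, a4 = 7.
Check constraint 1: a1 + a4 = 9; constraint 10: a2 + a3 = 12. The remaining constraints are straightforward to verify.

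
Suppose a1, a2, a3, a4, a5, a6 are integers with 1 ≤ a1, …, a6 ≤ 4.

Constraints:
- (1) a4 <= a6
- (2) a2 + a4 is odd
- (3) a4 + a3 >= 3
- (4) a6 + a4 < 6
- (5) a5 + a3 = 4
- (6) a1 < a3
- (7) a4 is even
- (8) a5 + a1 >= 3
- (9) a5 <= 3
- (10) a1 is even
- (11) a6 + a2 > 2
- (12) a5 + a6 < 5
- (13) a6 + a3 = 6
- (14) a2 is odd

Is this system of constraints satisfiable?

Take a1 = 2, a2 = 1, a3 = 3, a4 = 2, a5 = 1, a6 = 3. Then constraint 3: a4 + a3 = 5; constraint 4: a6 + a4 = 5, and every other listed constraint is also met.

Satisfiable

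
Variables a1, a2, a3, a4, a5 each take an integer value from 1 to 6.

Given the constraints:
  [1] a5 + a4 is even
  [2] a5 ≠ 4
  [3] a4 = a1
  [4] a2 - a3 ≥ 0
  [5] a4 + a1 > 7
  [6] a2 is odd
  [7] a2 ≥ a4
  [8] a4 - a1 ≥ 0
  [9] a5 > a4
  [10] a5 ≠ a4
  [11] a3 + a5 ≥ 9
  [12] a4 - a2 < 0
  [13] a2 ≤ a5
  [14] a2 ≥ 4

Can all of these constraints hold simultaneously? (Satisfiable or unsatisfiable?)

Try a1 = 4, a2 = 5, a3 = 5, a4 = 4, a5 = 6.
Check constraint 4: a2 - a3 = 0; constraint 5: a4 + a1 = 8. The remaining constraints are straightforward to verify.

Satisfiable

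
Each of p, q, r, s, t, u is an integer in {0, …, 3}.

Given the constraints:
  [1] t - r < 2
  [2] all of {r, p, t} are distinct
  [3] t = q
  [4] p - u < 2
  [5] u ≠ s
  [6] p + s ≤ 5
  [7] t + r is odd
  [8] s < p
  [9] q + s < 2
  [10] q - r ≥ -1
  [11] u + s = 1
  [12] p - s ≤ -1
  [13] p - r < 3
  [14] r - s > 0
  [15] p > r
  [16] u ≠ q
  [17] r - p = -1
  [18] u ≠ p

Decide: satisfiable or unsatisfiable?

Constraints 12, 14, and 15 give r < p, p < s, s < r. Chaining: r < p < s < r, which forces r < r — impossible.

Unsatisfiable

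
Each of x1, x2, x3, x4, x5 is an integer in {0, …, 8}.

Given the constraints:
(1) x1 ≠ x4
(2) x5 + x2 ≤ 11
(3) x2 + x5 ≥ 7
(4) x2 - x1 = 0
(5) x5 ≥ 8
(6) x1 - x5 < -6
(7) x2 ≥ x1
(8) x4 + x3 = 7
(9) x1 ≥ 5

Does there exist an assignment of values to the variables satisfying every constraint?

From constraint 5: x5 ≥ 8. From constraints 7 and 9: x2 ≥ x1 ≥ 5. Hence x5 + x2 ≥ 13. But constraint 2 requires x5 + x2 ≤ 11, and 11 < 13. Contradiction.

Unsatisfiable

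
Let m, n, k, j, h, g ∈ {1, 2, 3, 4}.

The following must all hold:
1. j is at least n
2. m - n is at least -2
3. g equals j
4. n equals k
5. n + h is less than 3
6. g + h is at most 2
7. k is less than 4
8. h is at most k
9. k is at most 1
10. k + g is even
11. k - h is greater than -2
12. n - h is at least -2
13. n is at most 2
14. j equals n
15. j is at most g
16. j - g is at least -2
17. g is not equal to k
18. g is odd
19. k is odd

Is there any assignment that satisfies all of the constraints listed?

From constraints 3, 4, and 14, g = j = n = k, so g = k. But constraint 17 says g ≠ k. Contradiction.

Unsatisfiable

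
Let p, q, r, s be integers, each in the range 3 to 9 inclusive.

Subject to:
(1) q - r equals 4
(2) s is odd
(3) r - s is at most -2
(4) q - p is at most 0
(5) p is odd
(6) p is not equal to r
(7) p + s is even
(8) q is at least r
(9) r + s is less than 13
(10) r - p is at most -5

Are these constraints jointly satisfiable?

Satisfiable

The assignment p = 9, q = 7, r = 3, s = 7 works:
  constraint 1 holds since q - r = 4.
  constraint 3 holds since r - s = -4.
The rest check out directly.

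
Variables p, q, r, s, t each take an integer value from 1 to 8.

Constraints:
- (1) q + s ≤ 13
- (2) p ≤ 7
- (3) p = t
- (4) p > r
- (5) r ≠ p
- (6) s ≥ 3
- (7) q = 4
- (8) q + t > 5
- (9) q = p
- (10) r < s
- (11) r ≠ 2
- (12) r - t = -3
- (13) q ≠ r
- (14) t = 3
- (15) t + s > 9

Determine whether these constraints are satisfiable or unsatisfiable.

Unsatisfiable

Constraint 7 fixes q = 4 and constraint 14 fixes t = 3. Constraints 3 and 9 give q = p = t, so q = t. But 4 ≠ 3 — contradiction.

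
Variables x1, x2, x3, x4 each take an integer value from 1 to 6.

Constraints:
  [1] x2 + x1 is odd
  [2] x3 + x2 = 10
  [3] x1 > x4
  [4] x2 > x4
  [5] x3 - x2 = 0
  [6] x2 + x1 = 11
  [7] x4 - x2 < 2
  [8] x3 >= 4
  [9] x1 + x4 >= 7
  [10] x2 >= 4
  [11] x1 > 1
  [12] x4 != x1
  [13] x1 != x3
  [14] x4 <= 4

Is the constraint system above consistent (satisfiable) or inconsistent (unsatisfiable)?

One satisfying assignment is x1 = 6, x2 = 5, x3 = 5, x4 = 4.
For the less obvious constraints — constraint 2: x3 + x2 = 10; constraint 5: x3 - x2 = 0 — and the others hold by inspection.

Satisfiable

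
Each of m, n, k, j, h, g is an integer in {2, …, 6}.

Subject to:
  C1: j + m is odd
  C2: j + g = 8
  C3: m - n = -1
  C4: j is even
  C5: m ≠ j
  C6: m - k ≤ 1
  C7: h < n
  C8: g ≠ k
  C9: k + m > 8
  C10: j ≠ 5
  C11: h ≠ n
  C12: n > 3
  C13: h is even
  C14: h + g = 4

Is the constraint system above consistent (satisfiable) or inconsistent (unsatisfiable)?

Satisfiable

Try m = 5, n = 6, k = 6, j = 6, h = 2, g = 2.
Check constraint 2: j + g = 8; constraint 3: m - n = -1. The remaining constraints are straightforward to verify.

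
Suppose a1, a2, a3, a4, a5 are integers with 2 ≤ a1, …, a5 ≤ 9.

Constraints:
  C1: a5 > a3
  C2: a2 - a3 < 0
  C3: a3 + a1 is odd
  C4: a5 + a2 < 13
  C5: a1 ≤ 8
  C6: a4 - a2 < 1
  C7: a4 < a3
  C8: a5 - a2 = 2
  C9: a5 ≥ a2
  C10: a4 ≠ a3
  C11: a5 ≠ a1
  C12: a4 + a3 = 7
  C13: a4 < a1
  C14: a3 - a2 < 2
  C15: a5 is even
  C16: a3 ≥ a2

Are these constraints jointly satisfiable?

The assignment a1 = 4, a2 = 4, a3 = 5, a4 = 2, a5 = 6 works:
  constraint 2 holds since a2 - a3 = -1.
  constraint 4 holds since a5 + a2 = 10.
  constraint 6 holds since a4 - a2 = -2.
The rest check out directly.

Satisfiable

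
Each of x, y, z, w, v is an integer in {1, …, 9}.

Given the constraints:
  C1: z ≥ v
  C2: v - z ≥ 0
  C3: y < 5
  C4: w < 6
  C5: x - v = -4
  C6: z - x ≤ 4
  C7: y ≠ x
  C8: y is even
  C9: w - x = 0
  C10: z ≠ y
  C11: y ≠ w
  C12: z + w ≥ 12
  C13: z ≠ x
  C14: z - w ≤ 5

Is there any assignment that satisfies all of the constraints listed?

Setting (x, y, z, w, v) = (5, 4, 9, 5, 9) satisfies everything: constraint 2: v - z = 0; constraint 5: x - v = -4; constraint 6: z - x = 4, and the others follow.

Satisfiable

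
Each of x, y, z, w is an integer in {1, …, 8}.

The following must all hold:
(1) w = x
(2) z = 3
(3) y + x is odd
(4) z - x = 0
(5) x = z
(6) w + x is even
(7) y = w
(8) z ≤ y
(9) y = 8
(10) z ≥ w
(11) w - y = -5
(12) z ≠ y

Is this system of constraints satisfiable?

Unsatisfiable

Constraint 9 fixes y = 8 and constraint 2 fixes z = 3. Constraints 1, 5, and 7 give y = w = x = z, so y = z. But 8 ≠ 3 — contradiction.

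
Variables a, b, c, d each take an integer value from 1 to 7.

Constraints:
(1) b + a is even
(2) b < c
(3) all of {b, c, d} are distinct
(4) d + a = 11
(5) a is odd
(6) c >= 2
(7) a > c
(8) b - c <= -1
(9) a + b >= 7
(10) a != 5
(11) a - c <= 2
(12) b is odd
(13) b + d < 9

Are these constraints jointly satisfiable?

Try a = 7, b = 3, c = 6, d = 4.
Check constraint 4: d + a = 11; constraint 8: b - c = -3. The remaining constraints are straightforward to verify.

Satisfiable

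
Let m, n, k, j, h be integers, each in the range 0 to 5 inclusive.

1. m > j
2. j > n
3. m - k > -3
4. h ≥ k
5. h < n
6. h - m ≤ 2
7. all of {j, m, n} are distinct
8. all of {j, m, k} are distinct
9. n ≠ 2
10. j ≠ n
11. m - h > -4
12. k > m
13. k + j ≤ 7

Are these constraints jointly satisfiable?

Constraints 1, 2, 4, 5, and 12 give j < m, m < k, k ≤ h, h < n, n < j. Chaining: j < m < k ≤ h < n < j, which forces j < j — impossible.

Unsatisfiable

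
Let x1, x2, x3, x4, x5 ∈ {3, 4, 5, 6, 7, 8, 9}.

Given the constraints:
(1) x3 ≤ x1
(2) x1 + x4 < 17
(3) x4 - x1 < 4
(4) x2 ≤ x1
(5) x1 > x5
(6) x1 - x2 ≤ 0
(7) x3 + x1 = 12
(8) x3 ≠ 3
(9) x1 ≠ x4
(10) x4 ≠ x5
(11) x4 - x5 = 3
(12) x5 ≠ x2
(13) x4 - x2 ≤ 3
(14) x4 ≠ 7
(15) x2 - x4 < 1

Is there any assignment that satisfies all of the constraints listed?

Satisfiable

Try x1 = 7, x2 = 7, x3 = 5, x4 = 8, x5 = 5.
Check constraint 2: x1 + x4 = 15; constraint 3: x4 - x1 = 1; constraint 6: x1 - x2 = 0. The remaining constraints are straightforward to verify.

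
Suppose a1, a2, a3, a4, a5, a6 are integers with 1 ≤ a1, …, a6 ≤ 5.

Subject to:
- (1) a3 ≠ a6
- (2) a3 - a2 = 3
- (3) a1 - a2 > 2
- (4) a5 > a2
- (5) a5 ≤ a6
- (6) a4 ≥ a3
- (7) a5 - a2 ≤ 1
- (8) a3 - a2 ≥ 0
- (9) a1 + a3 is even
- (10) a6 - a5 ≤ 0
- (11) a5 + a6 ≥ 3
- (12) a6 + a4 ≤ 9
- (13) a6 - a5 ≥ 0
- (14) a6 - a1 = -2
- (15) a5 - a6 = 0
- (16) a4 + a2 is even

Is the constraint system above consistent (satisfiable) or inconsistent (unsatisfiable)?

Satisfiable

Try a1 = 4, a2 = 1, a3 = 4, a4 = 5, a5 = 2, a6 = 2.
Check constraint 2: a3 - a2 = 3; constraint 3: a1 - a2 = 3. The remaining constraints are straightforward to verify.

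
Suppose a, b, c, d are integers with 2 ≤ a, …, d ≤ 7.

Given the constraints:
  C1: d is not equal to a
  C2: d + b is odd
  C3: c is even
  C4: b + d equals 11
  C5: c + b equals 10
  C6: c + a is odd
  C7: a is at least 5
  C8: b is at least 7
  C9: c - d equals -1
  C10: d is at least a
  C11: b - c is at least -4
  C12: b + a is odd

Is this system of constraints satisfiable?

Unsatisfiable

From constraint 8: b ≥ 7. From constraints 7 and 10: d ≥ a ≥ 5. Hence b + d ≥ 12. But constraint 4 requires b + d = 11, and 11 < 12. Contradiction.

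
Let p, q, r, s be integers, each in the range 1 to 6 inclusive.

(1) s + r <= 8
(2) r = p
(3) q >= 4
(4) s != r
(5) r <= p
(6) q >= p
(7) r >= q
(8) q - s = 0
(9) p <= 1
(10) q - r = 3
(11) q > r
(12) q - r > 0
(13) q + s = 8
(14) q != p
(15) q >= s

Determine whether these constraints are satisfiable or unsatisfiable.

Unsatisfiable

From constraints 3 and 7: r ≥ q and q ≥ 4, so r ≥ 4. From constraints 5 and 9: r ≤ p and p ≤ 1, so r ≤ 1. But 1 < 4, so no value of r works.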